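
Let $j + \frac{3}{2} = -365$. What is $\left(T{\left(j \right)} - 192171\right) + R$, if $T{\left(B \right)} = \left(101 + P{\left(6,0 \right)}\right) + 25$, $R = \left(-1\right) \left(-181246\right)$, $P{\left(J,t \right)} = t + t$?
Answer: $-10799$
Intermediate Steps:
$P{\left(J,t \right)} = 2 t$
$j = - \frac{733}{2}$ ($j = - \frac{3}{2} - 365 = - \frac{733}{2} \approx -366.5$)
$R = 181246$
$T{\left(B \right)} = 126$ ($T{\left(B \right)} = \left(101 + 2 \cdot 0\right) + 25 = \left(101 + 0\right) + 25 = 101 + 25 = 126$)
$\left(T{\left(j \right)} - 192171\right) + R = \left(126 - 192171\right) + 181246 = -192045 + 181246 = -10799$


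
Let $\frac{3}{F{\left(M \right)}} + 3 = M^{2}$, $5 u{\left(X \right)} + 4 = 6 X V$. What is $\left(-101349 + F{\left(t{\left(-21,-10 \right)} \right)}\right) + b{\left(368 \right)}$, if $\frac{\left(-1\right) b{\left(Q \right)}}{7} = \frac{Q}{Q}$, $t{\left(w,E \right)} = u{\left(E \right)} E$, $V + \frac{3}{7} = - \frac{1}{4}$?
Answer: $- \frac{26762950297}{264049} \approx -1.0136 \cdot 10^{5}$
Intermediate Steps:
$V = - \frac{19}{28}$ ($V = - \frac{3}{7} - \frac{1}{4} = - \frac{19}{28} \approx -0.67857$)
$u{\left(X \right)} = - \frac{4}{5} - \frac{57 X}{70}$ ($u{\left(X \right)} = - \frac{4}{5} + \frac{6 X \left(- \frac{19}{28}\right)}{5} = - \frac{4}{5} + \frac{\left(- \frac{57}{14}\right) X}{5} = - \frac{4}{5} - \frac{57 X}{70}$)
$t{\left(w,E \right)} = E \left(- \frac{4}{5} - \frac{57 E}{70}\right)$ ($t{\left(w,E \right)} = \left(- \frac{4}{5} - \frac{57 E}{70}\right) E = E \left(- \frac{4}{5} - \frac{57 E}{70}\right)$)
$F{\left(M \right)} = \frac{3}{-3 + M^{2}}$
$b{\left(Q \right)} = -7$ ($b{\left(Q \right)} = - 7 \frac{Q}{Q} = \left(-7\right) 1 = -7$)
$\left(-101349 + F{\left(t{\left(-21,-10 \right)} \right)}\right) + b{\left(368 \right)} = \left(-101349 + \frac{3}{-3 + \left(\left(- \frac{1}{70}\right) \left(-10\right) \left(56 + 57 \left(-10\right)\right)\right)^{2}}\right) - 7 = \left(-101349 + \frac{3}{-3 + \left(\left(- \frac{1}{70}\right) \left(-10\right) \left(56 - 570\right)\right)^{2}}\right) - 7 = \left(-101349 + \frac{3}{-3 + \left(\left(- \frac{1}{70}\right) \left(-10\right) \left(-514\right)\right)^{2}}\right) - 7 = \left(-101349 + \frac{3}{-3 + \left(- \frac{514}{7}\right)^{2}}\right) - 7 = \left(-101349 + \frac{3}{-3 + \frac{264196}{49}}\right) - 7 = \left(-101349 + \frac{3}{\frac{264049}{49}}\right) - 7 = \left(-101349 + 3 \cdot \frac{49}{264049}\right) - 7 = \left(-101349 + \frac{147}{264049}\right) - 7 = - \frac{26761101954}{264049} - 7 = - \frac{26762950297}{264049}$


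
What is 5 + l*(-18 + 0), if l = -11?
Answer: 203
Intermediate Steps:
5 + l*(-18 + 0) = 5 - 11*(-18 + 0) = 5 - 11*(-18) = 5 + 198 = 203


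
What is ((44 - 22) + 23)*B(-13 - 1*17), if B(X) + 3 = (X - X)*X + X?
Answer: -1485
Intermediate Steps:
B(X) = -3 + X (B(X) = -3 + ((X - X)*X + X) = -3 + (0*X + X) = -3 + (0 + X) = -3 + X)
((44 - 22) + 23)*B(-13 - 1*17) = ((44 - 22) + 23)*(-3 + (-13 - 1*17)) = (22 + 23)*(-3 + (-13 - 17)) = 45*(-3 - 30) = 45*(-33) = -1485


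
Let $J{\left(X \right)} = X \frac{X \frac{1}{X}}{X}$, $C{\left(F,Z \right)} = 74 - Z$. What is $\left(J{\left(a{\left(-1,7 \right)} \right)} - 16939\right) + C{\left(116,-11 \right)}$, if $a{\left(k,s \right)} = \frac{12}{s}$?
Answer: $-16853$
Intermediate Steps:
$J{\left(X \right)} = 1$ ($J{\left(X \right)} = X 1 \frac{1}{X} = \frac{X}{X} = 1$)
$\left(J{\left(a{\left(-1,7 \right)} \right)} - 16939\right) + C{\left(116,-11 \right)} = \left(1 - 16939\right) + \left(74 - -11\right) = -16938 + \left(74 + 11\right) = -16938 + 85 = -16853$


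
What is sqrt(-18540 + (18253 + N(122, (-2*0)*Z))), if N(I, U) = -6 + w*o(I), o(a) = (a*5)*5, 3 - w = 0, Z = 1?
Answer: sqrt(8857) ≈ 94.112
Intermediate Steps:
w = 3 (w = 3 - 1*0 = 3 + 0 = 3)
o(a) = 25*a (o(a) = (5*a)*5 = 25*a)
N(I, U) = -6 + 75*I (N(I, U) = -6 + 3*(25*I) = -6 + 75*I)
sqrt(-18540 + (18253 + N(122, (-2*0)*Z))) = sqrt(-18540 + (18253 + (-6 + 75*122))) = sqrt(-18540 + (18253 + (-6 + 9150))) = sqrt(-18540 + (18253 + 9144)) = sqrt(-18540 + 27397) = sqrt(8857)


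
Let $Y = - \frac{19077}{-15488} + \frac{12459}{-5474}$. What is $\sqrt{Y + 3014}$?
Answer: $\frac{\sqrt{699145676024138}}{481712} \approx 54.89$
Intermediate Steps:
$Y = - \frac{44268747}{42390656}$ ($Y = \left(-19077\right) \left(- \frac{1}{15488}\right) + 12459 \left(- \frac{1}{5474}\right) = \frac{19077}{15488} - \frac{12459}{5474} = - \frac{44268747}{42390656} \approx -1.0443$)
$\sqrt{Y + 3014} = \sqrt{- \frac{44268747}{42390656} + 3014} = \sqrt{\frac{127721168437}{42390656}} = \frac{\sqrt{699145676024138}}{481712}$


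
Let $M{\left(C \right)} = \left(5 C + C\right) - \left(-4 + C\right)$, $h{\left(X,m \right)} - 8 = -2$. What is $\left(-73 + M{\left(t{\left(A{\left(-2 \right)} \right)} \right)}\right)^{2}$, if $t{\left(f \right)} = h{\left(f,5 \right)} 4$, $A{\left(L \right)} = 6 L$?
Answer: $2601$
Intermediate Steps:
$h{\left(X,m \right)} = 6$ ($h{\left(X,m \right)} = 8 - 2 = 6$)
$t{\left(f \right)} = 24$ ($t{\left(f \right)} = 6 \cdot 4 = 24$)
$M{\left(C \right)} = 4 + 5 C$ ($M{\left(C \right)} = 6 C - \left(-4 + C\right) = 4 + 5 C$)
$\left(-73 + M{\left(t{\left(A{\left(-2 \right)} \right)} \right)}\right)^{2} = \left(-73 + \left(4 + 5 \cdot 24\right)\right)^{2} = \left(-73 + \left(4 + 120\right)\right)^{2} = \left(-73 + 124\right)^{2} = 51^{2} = 2601$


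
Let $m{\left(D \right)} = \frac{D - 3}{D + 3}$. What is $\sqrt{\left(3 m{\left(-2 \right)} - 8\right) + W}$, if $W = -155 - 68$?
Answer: $i \sqrt{246} \approx 15.684 i$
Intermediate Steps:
$m{\left(D \right)} = \frac{-3 + D}{3 + D}$
$W = -223$
$\sqrt{\left(3 m{\left(-2 \right)} - 8\right) + W} = \sqrt{\left(3 \frac{-3 - 2}{3 - 2} - 8\right) - 223} = \sqrt{\left(3 \cdot 1^{-1} \left(-5\right) - 8\right) - 223} = \sqrt{\left(3 \cdot 1 \left(-5\right) - 8\right) - 223} = \sqrt{\left(3 \left(-5\right) - 8\right) - 223} = \sqrt{\left(-15 - 8\right) - 223} = \sqrt{-23 - 223} = \sqrt{-246} = i \sqrt{246}$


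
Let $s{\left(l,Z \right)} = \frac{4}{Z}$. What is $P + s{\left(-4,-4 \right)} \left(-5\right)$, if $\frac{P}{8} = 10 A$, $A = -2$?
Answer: $-155$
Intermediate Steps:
$P = -160$ ($P = 8 \cdot 10 \left(-2\right) = 8 \left(-20\right) = -160$)
$P + s{\left(-4,-4 \right)} \left(-5\right) = -160 + \frac{4}{-4} \left(-5\right) = -160 + 4 \left(- \frac{1}{4}\right) \left(-5\right) = -160 - -5 = -160 + 5 = -155$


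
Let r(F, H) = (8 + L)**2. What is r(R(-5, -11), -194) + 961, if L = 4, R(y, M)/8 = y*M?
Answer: 1105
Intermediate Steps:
R(y, M) = 8*M*y (R(y, M) = 8*(y*M) = 8*(M*y) = 8*M*y)
r(F, H) = 144 (r(F, H) = (8 + 4)**2 = 12**2 = 144)
r(R(-5, -11), -194) + 961 = 144 + 961 = 1105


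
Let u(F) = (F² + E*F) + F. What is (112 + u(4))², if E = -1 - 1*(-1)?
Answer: 17424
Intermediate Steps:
E = 0 (E = -1 + 1 = 0)
u(F) = F + F² (u(F) = (F² + 0*F) + F = (F² + 0) + F = F² + F = F + F²)
(112 + u(4))² = (112 + 4*(1 + 4))² = (112 + 4*5)² = (112 + 20)² = 132² = 17424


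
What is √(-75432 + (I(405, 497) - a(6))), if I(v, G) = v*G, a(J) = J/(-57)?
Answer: √45432971/19 ≈ 354.76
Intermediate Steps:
a(J) = -J/57 (a(J) = J*(-1/57) = -J/57)
I(v, G) = G*v
√(-75432 + (I(405, 497) - a(6))) = √(-75432 + (497*405 - (-1)*6/57)) = √(-75432 + (201285 - 1*(-2/19))) = √(-75432 + (201285 + 2/19)) = √(-75432 + 3824417/19) = √(2391209/19) = √45432971/19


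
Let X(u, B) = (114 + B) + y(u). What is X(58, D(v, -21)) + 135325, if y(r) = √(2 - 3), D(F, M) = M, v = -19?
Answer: 135418 + I ≈ 1.3542e+5 + 1.0*I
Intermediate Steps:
y(r) = I (y(r) = √(-1) = I)
X(u, B) = 114 + I + B (X(u, B) = (114 + B) + I = 114 + I + B)
X(58, D(v, -21)) + 135325 = (114 + I - 21) + 135325 = (93 + I) + 135325 = 135418 + I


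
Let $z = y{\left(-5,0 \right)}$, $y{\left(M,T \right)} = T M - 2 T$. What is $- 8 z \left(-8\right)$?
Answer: $0$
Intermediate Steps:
$y{\left(M,T \right)} = - 2 T + M T$ ($y{\left(M,T \right)} = M T - 2 T = - 2 T + M T$)
$z = 0$ ($z = 0 \left(-2 - 5\right) = 0 \left(-7\right) = 0$)
$- 8 z \left(-8\right) = \left(-8\right) 0 \left(-8\right) = 0 \left(-8\right) = 0$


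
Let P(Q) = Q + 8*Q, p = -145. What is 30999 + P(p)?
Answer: 29694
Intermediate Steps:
P(Q) = 9*Q
30999 + P(p) = 30999 + 9*(-145) = 30999 - 1305 = 29694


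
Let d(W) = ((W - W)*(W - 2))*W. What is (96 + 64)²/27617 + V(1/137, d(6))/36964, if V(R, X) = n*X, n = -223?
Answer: 25600/27617 ≈ 0.92697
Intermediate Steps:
d(W) = 0 (d(W) = (0*(-2 + W))*W = 0*W = 0)
V(R, X) = -223*X
(96 + 64)²/27617 + V(1/137, d(6))/36964 = (96 + 64)²/27617 - 223*0/36964 = 160²*(1/27617) + 0*(1/36964) = 25600*(1/27617) + 0 = 25600/27617 + 0 = 25600/27617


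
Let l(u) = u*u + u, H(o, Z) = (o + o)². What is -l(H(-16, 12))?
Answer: -1049600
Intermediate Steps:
H(o, Z) = 4*o² (H(o, Z) = (2*o)² = 4*o²)
l(u) = u + u² (l(u) = u² + u = u + u²)
-l(H(-16, 12)) = -4*(-16)²*(1 + 4*(-16)²) = -4*256*(1 + 4*256) = -1024*(1 + 1024) = -1024*1025 = -1*1049600 = -1049600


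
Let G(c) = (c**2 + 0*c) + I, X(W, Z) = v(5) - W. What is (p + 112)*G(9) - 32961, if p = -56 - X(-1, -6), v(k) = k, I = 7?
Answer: -28561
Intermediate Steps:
X(W, Z) = 5 - W
G(c) = 7 + c**2 (G(c) = (c**2 + 0*c) + 7 = (c**2 + 0) + 7 = c**2 + 7 = 7 + c**2)
p = -62 (p = -56 - (5 - 1*(-1)) = -56 - (5 + 1) = -56 - 1*6 = -56 - 6 = -62)
(p + 112)*G(9) - 32961 = (-62 + 112)*(7 + 9**2) - 32961 = 50*(7 + 81) - 32961 = 50*88 - 32961 = 4400 - 32961 = -28561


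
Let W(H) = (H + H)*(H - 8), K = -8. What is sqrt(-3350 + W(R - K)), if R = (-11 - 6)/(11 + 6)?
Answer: 58*I ≈ 58.0*I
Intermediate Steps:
R = -1 (R = -17/17 = -17*1/17 = -1)
W(H) = 2*H*(-8 + H) (W(H) = (2*H)*(-8 + H) = 2*H*(-8 + H))
sqrt(-3350 + W(R - K)) = sqrt(-3350 + 2*(-1 - 1*(-8))*(-8 + (-1 - 1*(-8)))) = sqrt(-3350 + 2*(-1 + 8)*(-8 + (-1 + 8))) = sqrt(-3350 + 2*7*(-8 + 7)) = sqrt(-3350 + 2*7*(-1)) = sqrt(-3350 - 14) = sqrt(-3364) = 58*I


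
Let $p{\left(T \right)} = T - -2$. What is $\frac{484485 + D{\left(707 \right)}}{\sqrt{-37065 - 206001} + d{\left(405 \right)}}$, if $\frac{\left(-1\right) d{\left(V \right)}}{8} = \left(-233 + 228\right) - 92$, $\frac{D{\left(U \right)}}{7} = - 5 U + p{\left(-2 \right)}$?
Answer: $\frac{178379120}{422621} - \frac{229870 i \sqrt{243066}}{422621} \approx 422.08 - 268.16 i$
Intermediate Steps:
$p{\left(T \right)} = 2 + T$ ($p{\left(T \right)} = T + 2 = 2 + T$)
$D{\left(U \right)} = - 35 U$ ($D{\left(U \right)} = 7 \left(- 5 U + \left(2 - 2\right)\right) = 7 \left(- 5 U + 0\right) = 7 \left(- 5 U\right) = - 35 U$)
$d{\left(V \right)} = 776$ ($d{\left(V \right)} = - 8 \left(\left(-233 + 228\right) - 92\right) = - 8 \left(-5 - 92\right) = \left(-8\right) \left(-97\right) = 776$)
$\frac{484485 + D{\left(707 \right)}}{\sqrt{-37065 - 206001} + d{\left(405 \right)}} = \frac{484485 - 24745}{\sqrt{-37065 - 206001} + 776} = \frac{484485 - 24745}{\sqrt{-243066} + 776} = \frac{459740}{i \sqrt{243066} + 776} = \frac{459740}{776 + i \sqrt{243066}}$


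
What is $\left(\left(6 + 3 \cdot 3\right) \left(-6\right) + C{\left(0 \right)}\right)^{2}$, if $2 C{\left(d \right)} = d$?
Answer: $8100$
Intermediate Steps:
$C{\left(d \right)} = \frac{d}{2}$
$\left(\left(6 + 3 \cdot 3\right) \left(-6\right) + C{\left(0 \right)}\right)^{2} = \left(\left(6 + 3 \cdot 3\right) \left(-6\right) + \frac{1}{2} \cdot 0\right)^{2} = \left(\left(6 + 9\right) \left(-6\right) + 0\right)^{2} = \left(15 \left(-6\right) + 0\right)^{2} = \left(-90 + 0\right)^{2} = \left(-90\right)^{2} = 8100$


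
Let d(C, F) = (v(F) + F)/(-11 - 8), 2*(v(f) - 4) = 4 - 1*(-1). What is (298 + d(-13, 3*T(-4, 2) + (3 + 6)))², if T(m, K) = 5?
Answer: 126855169/1444 ≈ 87850.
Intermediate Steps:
v(f) = 13/2 (v(f) = 4 + (4 - 1*(-1))/2 = 4 + (4 + 1)/2 = 4 + (½)*5 = 4 + 5/2 = 13/2)
d(C, F) = -13/38 - F/19 (d(C, F) = (13/2 + F)/(-11 - 8) = (13/2 + F)/(-19) = (13/2 + F)*(-1/19) = -13/38 - F/19)
(298 + d(-13, 3*T(-4, 2) + (3 + 6)))² = (298 + (-13/38 - (3*5 + (3 + 6))/19))² = (298 + (-13/38 - (15 + 9)/19))² = (298 + (-13/38 - 1/19*24))² = (298 + (-13/38 - 24/19))² = (298 - 61/38)² = (11263/38)² = 126855169/1444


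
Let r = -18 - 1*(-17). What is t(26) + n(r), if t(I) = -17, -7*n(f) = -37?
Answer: -82/7 ≈ -11.714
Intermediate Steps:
r = -1 (r = -18 + 17 = -1)
n(f) = 37/7 (n(f) = -⅐*(-37) = 37/7)
t(26) + n(r) = -17 + 37/7 = -82/7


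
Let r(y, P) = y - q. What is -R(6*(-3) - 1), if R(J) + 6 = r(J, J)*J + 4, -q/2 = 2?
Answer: -283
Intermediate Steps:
q = -4 (q = -2*2 = -4)
r(y, P) = 4 + y (r(y, P) = y - 1*(-4) = y + 4 = 4 + y)
R(J) = -2 + J*(4 + J) (R(J) = -6 + ((4 + J)*J + 4) = -6 + (J*(4 + J) + 4) = -6 + (4 + J*(4 + J)) = -2 + J*(4 + J))
-R(6*(-3) - 1) = -(-2 + (6*(-3) - 1)*(4 + (6*(-3) - 1))) = -(-2 + (-18 - 1)*(4 + (-18 - 1))) = -(-2 - 19*(4 - 19)) = -(-2 - 19*(-15)) = -(-2 + 285) = -1*283 = -283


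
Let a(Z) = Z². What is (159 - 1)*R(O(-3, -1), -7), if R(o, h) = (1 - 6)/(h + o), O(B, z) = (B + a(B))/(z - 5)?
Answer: 395/4 ≈ 98.750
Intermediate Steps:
O(B, z) = (B + B²)/(-5 + z) (O(B, z) = (B + B²)/(z - 5) = (B + B²)/(-5 + z))
R(o, h) = -5/(h + o)
(159 - 1)*R(O(-3, -1), -7) = (159 - 1)*(-5/(-7 - 3*(1 - 3)/(-5 - 1))) = 158*(-5/(-7 - 3*(-2)/(-6))) = 158*(-5/(-7 - 3*(-⅙)*(-2))) = 158*(-5/(-7 - 1)) = 158*(-5/(-8)) = 158*(-5*(-⅛)) = 158*(5/8) = 395/4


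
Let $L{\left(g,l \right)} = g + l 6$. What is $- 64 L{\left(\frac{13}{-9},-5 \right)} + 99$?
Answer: $\frac{19003}{9} \approx 2111.4$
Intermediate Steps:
$L{\left(g,l \right)} = g + 6 l$
$- 64 L{\left(\frac{13}{-9},-5 \right)} + 99 = - 64 \left(\frac{13}{-9} + 6 \left(-5\right)\right) + 99 = - 64 \left(13 \left(- \frac{1}{9}\right) - 30\right) + 99 = - 64 \left(- \frac{13}{9} - 30\right) + 99 = \left(-64\right) \left(- \frac{283}{9}\right) + 99 = \frac{18112}{9} + 99 = \frac{19003}{9}$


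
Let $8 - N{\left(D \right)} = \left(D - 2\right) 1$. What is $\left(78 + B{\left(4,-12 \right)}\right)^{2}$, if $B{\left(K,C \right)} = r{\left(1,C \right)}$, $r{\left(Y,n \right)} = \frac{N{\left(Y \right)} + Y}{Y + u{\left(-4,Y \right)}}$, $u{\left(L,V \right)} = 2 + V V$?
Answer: $\frac{25921}{4} \approx 6480.3$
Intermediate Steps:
$N{\left(D \right)} = 10 - D$ ($N{\left(D \right)} = 8 - \left(D - 2\right) 1 = 8 - \left(-2 + D\right) 1 = 8 - \left(-2 + D\right) = 10 - D$)
$u{\left(L,V \right)} = 2 + V^{2}$
$r{\left(Y,n \right)} = \frac{10}{2 + Y + Y^{2}}$ ($r{\left(Y,n \right)} = \frac{\left(10 - Y\right) + Y}{Y + \left(2 + Y^{2}\right)} = \frac{10}{2 + Y + Y^{2}}$)
$B{\left(K,C \right)} = \frac{5}{2}$ ($B{\left(K,C \right)} = \frac{10}{2 + 1 + 1^{2}} = \frac{10}{2 + 1 + 1} = \frac{10}{4} = 10 \cdot \frac{1}{4} = \frac{5}{2}$)
$\left(78 + B{\left(4,-12 \right)}\right)^{2} = \left(78 + \frac{5}{2}\right)^{2} = \left(\frac{161}{2}\right)^{2} = \frac{25921}{4}$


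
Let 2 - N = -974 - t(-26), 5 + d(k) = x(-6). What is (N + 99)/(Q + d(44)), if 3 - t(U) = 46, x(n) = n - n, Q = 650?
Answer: 8/5 ≈ 1.6000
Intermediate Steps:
x(n) = 0
t(U) = -43 (t(U) = 3 - 1*46 = 3 - 46 = -43)
d(k) = -5 (d(k) = -5 + 0 = -5)
N = 933 (N = 2 - (-974 - 1*(-43)) = 2 - (-974 + 43) = 2 - 1*(-931) = 2 + 931 = 933)
(N + 99)/(Q + d(44)) = (933 + 99)/(650 - 5) = 1032/645 = 1032*(1/645) = 8/5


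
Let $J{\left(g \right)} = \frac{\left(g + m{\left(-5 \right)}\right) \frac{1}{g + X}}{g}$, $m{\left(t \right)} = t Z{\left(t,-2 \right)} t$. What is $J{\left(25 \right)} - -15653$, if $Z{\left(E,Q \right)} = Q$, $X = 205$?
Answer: $\frac{3600189}{230} \approx 15653.0$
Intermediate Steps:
$m{\left(t \right)} = - 2 t^{2}$ ($m{\left(t \right)} = t \left(-2\right) t = - 2 t t = - 2 t^{2}$)
$J{\left(g \right)} = \frac{-50 + g}{g \left(205 + g\right)}$ ($J{\left(g \right)} = \frac{\left(g - 2 \left(-5\right)^{2}\right) \frac{1}{g + 205}}{g} = \frac{\left(g - 50\right) \frac{1}{205 + g}}{g} = \frac{\left(-50 + g\right) \frac{1}{205 + g}}{g} = \frac{\frac{1}{205 + g} \left(-50 + g\right)}{g} = \frac{-50 + g}{g \left(205 + g\right)}$)
$J{\left(25 \right)} - -15653 = \frac{-50 + 25}{25 \left(205 + 25\right)} - -15653 = \frac{1}{25} \cdot \frac{1}{230} \left(-25\right) + 15653 = - \frac{1}{230} + 15653 = \frac{3600189}{230}$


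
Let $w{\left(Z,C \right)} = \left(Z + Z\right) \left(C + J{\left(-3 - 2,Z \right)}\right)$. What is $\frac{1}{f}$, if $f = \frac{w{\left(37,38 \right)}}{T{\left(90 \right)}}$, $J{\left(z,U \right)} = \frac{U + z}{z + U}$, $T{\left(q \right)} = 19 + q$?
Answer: $\frac{109}{2886} \approx 0.037769$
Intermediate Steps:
$J{\left(z,U \right)} = 1$ ($J{\left(z,U \right)} = \frac{U + z}{U + z} = 1$)
$w{\left(Z,C \right)} = 2 Z \left(1 + C\right)$ ($w{\left(Z,C \right)} = \left(Z + Z\right) \left(C + 1\right) = 2 Z \left(1 + C\right)$)
$f = \frac{2886}{109}$ ($f = \frac{2 \cdot 37 \left(1 + 38\right)}{19 + 90} = \frac{2 \cdot 37 \cdot 39}{109} = 2886 \cdot \frac{1}{109} = \frac{2886}{109} \approx 26.477$)
$\frac{1}{f} = \frac{1}{\frac{2886}{109}} = \frac{109}{2886}$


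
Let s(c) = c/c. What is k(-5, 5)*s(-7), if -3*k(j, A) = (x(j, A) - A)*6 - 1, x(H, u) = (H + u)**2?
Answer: 31/3 ≈ 10.333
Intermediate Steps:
s(c) = 1
k(j, A) = 1/3 - 2*(A + j)**2 + 2*A (k(j, A) = -(((j + A)**2 - A)*6 - 1)/3 = -(((A + j)**2 - A)*6 - 1)/3 = -((-6*A + 6*(A + j)**2) - 1)/3 = -(-1 - 6*A + 6*(A + j)**2)/3 = 1/3 - 2*(A + j)**2 + 2*A)
k(-5, 5)*s(-7) = (1/3 - 2*(5 - 5)**2 + 2*5)*1 = (1/3 - 2*0**2 + 10)*1 = (1/3 - 2*0 + 10)*1 = (1/3 + 0 + 10)*1 = (31/3)*1 = 31/3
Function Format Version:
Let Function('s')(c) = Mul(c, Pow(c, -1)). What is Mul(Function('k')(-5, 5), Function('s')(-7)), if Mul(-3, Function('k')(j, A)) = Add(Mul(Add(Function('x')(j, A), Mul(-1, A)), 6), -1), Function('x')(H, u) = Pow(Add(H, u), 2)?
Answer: Rational(31, 3) ≈ 10.333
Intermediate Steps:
Function('s')(c) = 1
Function('k')(j, A) = Add(Rational(1, 3), Mul(-2, Pow(Add(A, j), 2)), Mul(2, A)) (Function('k')(j, A) = Mul(Rational(-1, 3), Add(Mul(Add(Pow(Add(j, A), 2), Mul(-1, A)), 6), -1)) = Mul(Rational(-1, 3), Add(Mul(Add(Pow(Add(A, j), 2), Mul(-1, A)), 6), -1)) = Mul(Rational(-1, 3), Add(Add(Mul(-6, A), Mul(6, Pow(Add(A, j), 2))), -1)) = Mul(Rational(-1, 3), Add(-1, Mul(-6, A), Mul(6, Pow(Add(A, j), 2)))) = Add(Rational(1, 3), Mul(-2, Pow(Add(A, j), 2)), Mul(2, A)))
Mul(Function('k')(-5, 5), Function('s')(-7)) = Mul(Add(Rational(1, 3), Mul(-2, Pow(Add(5, -5), 2)), Mul(2, 5)), 1) = Mul(Add(Rational(1, 3), Mul(-2, Pow(0, 2)), 10), 1) = Mul(Add(Rational(1, 3), Mul(-2, 0), 10), 1) = Mul(Add(Rational(1, 3), 0, 10), 1) = Mul(Rational(31, 3), 1) = Rational(31, 3)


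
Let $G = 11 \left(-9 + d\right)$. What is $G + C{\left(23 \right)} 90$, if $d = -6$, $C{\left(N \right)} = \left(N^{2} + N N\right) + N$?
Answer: $97125$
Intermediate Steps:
$C{\left(N \right)} = N + 2 N^{2}$ ($C{\left(N \right)} = \left(N^{2} + N^{2}\right) + N = 2 N^{2} + N = N + 2 N^{2}$)
$G = -165$ ($G = 11 \left(-9 - 6\right) = 11 \left(-15\right) = -165$)
$G + C{\left(23 \right)} 90 = -165 + 23 \left(1 + 2 \cdot 23\right) 90 = -165 + 23 \left(1 + 46\right) 90 = -165 + 23 \cdot 47 \cdot 90 = -165 + 1081 \cdot 90 = -165 + 97290 = 97125$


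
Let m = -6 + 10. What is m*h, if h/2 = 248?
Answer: 1984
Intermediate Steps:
h = 496 (h = 2*248 = 496)
m = 4
m*h = 4*496 = 1984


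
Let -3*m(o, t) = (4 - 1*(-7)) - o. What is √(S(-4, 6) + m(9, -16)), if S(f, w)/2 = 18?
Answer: √318/3 ≈ 5.9442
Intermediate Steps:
S(f, w) = 36 (S(f, w) = 2*18 = 36)
m(o, t) = -11/3 + o/3 (m(o, t) = -((4 - 1*(-7)) - o)/3 = -((4 + 7) - o)/3 = -(11 - o)/3 = -11/3 + o/3)
√(S(-4, 6) + m(9, -16)) = √(36 + (-11/3 + (⅓)*9)) = √(36 + (-11/3 + 3)) = √(36 - ⅔) = √(106/3) = √318/3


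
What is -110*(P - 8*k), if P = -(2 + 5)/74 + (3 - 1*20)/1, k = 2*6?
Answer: 460295/37 ≈ 12440.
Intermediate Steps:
k = 12
P = -1265/74 (P = -1*7*(1/74) + (3 - 20)*1 = -7*1/74 - 17*1 = -7/74 - 17 = -1265/74 ≈ -17.095)
-110*(P - 8*k) = -110*(-1265/74 - 8*12) = -110*(-1265/74 - 96) = -110*(-8369/74) = 460295/37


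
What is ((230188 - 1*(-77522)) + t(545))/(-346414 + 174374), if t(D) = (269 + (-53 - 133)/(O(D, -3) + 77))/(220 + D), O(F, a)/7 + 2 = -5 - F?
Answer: -891453812939/498409342200 ≈ -1.7886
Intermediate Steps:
O(F, a) = -49 - 7*F (O(F, a) = -14 + 7*(-5 - F) = -14 + (-35 - 7*F) = -49 - 7*F)
t(D) = (269 - 186/(28 - 7*D))/(220 + D) (t(D) = (269 + (-53 - 133)/((-49 - 7*D) + 77))/(220 + D) = (269 - 186/(28 - 7*D))/(220 + D))
((230188 - 1*(-77522)) + t(545))/(-346414 + 174374) = ((230188 - 1*(-77522)) + (-7346 + 1883*545)/(7*(-880 + 545**2 + 216*545)))/(-346414 + 174374) = ((230188 + 77522) + (-7346 + 1026235)/(7*(-880 + 297025 + 117720)))/(-172040) = (307710 + (1/7)*1018889/413865)*(-1/172040) = (307710 + (1/7)*(1/413865)*1018889)*(-1/172040) = (307710 + 1018889/2897055)*(-1/172040) = (891453812939/2897055)*(-1/172040) = -891453812939/498409342200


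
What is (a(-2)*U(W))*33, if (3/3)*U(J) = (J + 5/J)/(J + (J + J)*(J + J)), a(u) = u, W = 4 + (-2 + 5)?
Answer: -3564/1421 ≈ -2.5081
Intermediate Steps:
W = 7 (W = 4 + 3 = 7)
U(J) = (J + 5/J)/(J + 4*J²) (U(J) = (J + 5/J)/(J + (J + J)*(J + J)) = (J + 5/J)/(J + (2*J)*(2*J)) = (J + 5/J)/(J + 4*J²))
(a(-2)*U(W))*33 = -2*(5 + 7²)/(7²*(1 + 4*7))*33 = -2*(5 + 49)/(49*(1 + 28))*33 = -2*54/(49*29)*33 = -2*54/1421*33 = -108/1421*33 = -3564/1421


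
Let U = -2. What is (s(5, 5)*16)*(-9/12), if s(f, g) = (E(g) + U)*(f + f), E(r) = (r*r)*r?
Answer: -14760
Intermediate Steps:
E(r) = r³ (E(r) = r²*r = r³)
s(f, g) = 2*f*(-2 + g³) (s(f, g) = (g³ - 2)*(f + f) = (-2 + g³)*(2*f) = 2*f*(-2 + g³))
(s(5, 5)*16)*(-9/12) = ((2*5*(-2 + 5³))*16)*(-9/12) = ((2*5*(-2 + 125))*16)*(-9*1/12) = ((2*5*123)*16)*(-¾) = (1230*16)*(-¾) = 19680*(-¾) = -14760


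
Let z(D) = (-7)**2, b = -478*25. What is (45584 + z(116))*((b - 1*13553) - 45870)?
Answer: -3256964109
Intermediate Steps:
b = -11950
z(D) = 49
(45584 + z(116))*((b - 1*13553) - 45870) = (45584 + 49)*((-11950 - 1*13553) - 45870) = 45633*((-11950 - 13553) - 45870) = 45633*(-25503 - 45870) = 45633*(-71373) = -3256964109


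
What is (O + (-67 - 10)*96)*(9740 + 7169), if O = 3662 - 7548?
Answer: -190699702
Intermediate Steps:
O = -3886
(O + (-67 - 10)*96)*(9740 + 7169) = (-3886 + (-67 - 10)*96)*(9740 + 7169) = (-3886 - 77*96)*16909 = (-3886 - 7392)*16909 = -11278*16909 = -190699702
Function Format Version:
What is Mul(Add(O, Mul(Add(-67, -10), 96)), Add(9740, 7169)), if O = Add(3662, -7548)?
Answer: -190699702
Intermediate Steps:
O = -3886
Mul(Add(O, Mul(Add(-67, -10), 96)), Add(9740, 7169)) = Mul(Add(-3886, Mul(Add(-67, -10), 96)), Add(9740, 7169)) = Mul(Add(-3886, Mul(-77, 96)), 16909) = Mul(Add(-3886, -7392), 16909) = Mul(-11278, 16909) = -190699702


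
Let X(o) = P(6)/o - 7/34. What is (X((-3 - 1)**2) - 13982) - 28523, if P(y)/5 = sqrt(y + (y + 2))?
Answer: -1445177/34 + 5*sqrt(14)/16 ≈ -42504.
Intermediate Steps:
P(y) = 5*sqrt(2 + 2*y) (P(y) = 5*sqrt(y + (y + 2)) = 5*sqrt(y + (2 + y)) = 5*sqrt(2 + 2*y))
X(o) = -7/34 + 5*sqrt(14)/o (X(o) = (5*sqrt(2 + 2*6))/o - 7/34 = (5*sqrt(2 + 12))/o - 7*1/34 = (5*sqrt(14))/o - 7/34 = 5*sqrt(14)/o - 7/34 = -7/34 + 5*sqrt(14)/o)
(X((-3 - 1)**2) - 13982) - 28523 = ((-7/34 + 5*sqrt(14)/((-3 - 1)**2)) - 13982) - 28523 = ((-7/34 + 5*sqrt(14)/((-4)**2)) - 13982) - 28523 = ((-7/34 + 5*sqrt(14)/16) - 13982) - 28523 = (-475395/34 + 5*sqrt(14)/16) - 28523 = -1445177/34 + 5*sqrt(14)/16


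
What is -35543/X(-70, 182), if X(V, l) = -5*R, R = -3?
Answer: -35543/15 ≈ -2369.5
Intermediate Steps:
X(V, l) = 15 (X(V, l) = -5*(-3) = 15)
-35543/X(-70, 182) = -35543/15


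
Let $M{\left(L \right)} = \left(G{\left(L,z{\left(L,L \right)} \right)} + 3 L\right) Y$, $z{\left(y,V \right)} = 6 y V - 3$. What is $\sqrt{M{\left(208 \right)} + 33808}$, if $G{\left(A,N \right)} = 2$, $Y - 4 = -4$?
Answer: $4 \sqrt{2113} \approx 183.87$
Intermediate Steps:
$Y = 0$ ($Y = 4 - 4 = 0$)
$z{\left(y,V \right)} = -3 + 6 V y$ ($z{\left(y,V \right)} = 6 V y - 3 = -3 + 6 V y$)
$M{\left(L \right)} = 0$ ($M{\left(L \right)} = \left(2 + 3 L\right) 0 = 0$)
$\sqrt{M{\left(208 \right)} + 33808} = \sqrt{0 + 33808} = \sqrt{33808} = 4 \sqrt{2113}$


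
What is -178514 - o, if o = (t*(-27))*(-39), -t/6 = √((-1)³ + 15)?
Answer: -178514 + 6318*√14 ≈ -1.5487e+5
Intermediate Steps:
t = -6*√14 (t = -6*√((-1)³ + 15) = -6*√(-1 + 15) = -6*√14 ≈ -22.450)
o = -6318*√14 (o = (-6*√14*(-27))*(-39) = (162*√14)*(-39) = -6318*√14 ≈ -23640.)
-178514 - o = -178514 - (-6318)*√14 = -178514 + 6318*√14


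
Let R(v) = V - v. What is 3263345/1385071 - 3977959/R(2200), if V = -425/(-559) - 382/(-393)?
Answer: 1211997659433371908/668893497334427 ≈ 1811.9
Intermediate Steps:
V = 380563/219687 (V = -425*(-1/559) - 382*(-1/393) = 425/559 + 382/393 = 380563/219687 ≈ 1.7323)
R(v) = 380563/219687 - v
3263345/1385071 - 3977959/R(2200) = 3263345/1385071 - 3977959/(380563/219687 - 1*2200) = 3263345*(1/1385071) - 3977959/(380563/219687 - 2200) = 3263345/1385071 - 3977959/(-482930837/219687) = 3263345/1385071 - 3977959*(-219687/482930837) = 3263345/1385071 + 873905878833/482930837 = 1211997659433371908/668893497334427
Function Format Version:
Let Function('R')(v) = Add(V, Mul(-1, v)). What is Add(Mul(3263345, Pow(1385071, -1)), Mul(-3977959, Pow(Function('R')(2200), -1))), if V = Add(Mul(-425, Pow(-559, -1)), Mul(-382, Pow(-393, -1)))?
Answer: Rational(1211997659433371908, 668893497334427) ≈ 1811.9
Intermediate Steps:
V = Rational(380563, 219687) (V = Add(Mul(-425, Rational(-1, 559)), Mul(-382, Rational(-1, 393))) = Add(Rational(425, 559), Rational(382, 393)) = Rational(380563, 219687) ≈ 1.7323)
Function('R')(v) = Add(Rational(380563, 219687), Mul(-1, v))
Add(Mul(3263345, Pow(1385071, -1)), Mul(-3977959, Pow(Function('R')(2200), -1))) = Add(Mul(3263345, Pow(1385071, -1)), Mul(-3977959, Pow(Add(Rational(380563, 219687), Mul(-1, 2200)), -1))) = Add(Mul(3263345, Rational(1, 1385071)), Mul(-3977959, Pow(Add(Rational(380563, 219687), -2200), -1))) = Add(Rational(3263345, 1385071), Mul(-3977959, Pow(Rational(-482930837, 219687), -1))) = Add(Rational(3263345, 1385071), Mul(-3977959, Rational(-219687, 482930837))) = Add(Rational(3263345, 1385071), Rational(873905878833, 482930837)) = Rational(1211997659433371908, 668893497334427)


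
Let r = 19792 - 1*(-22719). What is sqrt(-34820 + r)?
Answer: sqrt(7691) ≈ 87.698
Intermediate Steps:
r = 42511 (r = 19792 + 22719 = 42511)
sqrt(-34820 + r) = sqrt(-34820 + 42511) = sqrt(7691)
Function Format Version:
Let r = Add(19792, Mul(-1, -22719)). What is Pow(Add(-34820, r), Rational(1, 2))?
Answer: Pow(7691, Rational(1, 2)) ≈ 87.698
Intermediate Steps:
r = 42511 (r = Add(19792, 22719) = 42511)
Pow(Add(-34820, r), Rational(1, 2)) = Pow(Add(-34820, 42511), Rational(1, 2)) = Pow(7691, Rational(1, 2))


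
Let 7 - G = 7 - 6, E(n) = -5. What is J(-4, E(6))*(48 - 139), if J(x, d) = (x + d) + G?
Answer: 273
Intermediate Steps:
G = 6 (G = 7 - (7 - 6) = 7 - 1*1 = 7 - 1 = 6)
J(x, d) = 6 + d + x (J(x, d) = (x + d) + 6 = (d + x) + 6 = 6 + d + x)
J(-4, E(6))*(48 - 139) = (6 - 5 - 4)*(48 - 139) = -3*(-91) = 273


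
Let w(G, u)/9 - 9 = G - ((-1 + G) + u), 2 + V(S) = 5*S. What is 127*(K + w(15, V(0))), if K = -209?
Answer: -12827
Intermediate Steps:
V(S) = -2 + 5*S
w(G, u) = 90 - 9*u (w(G, u) = 81 + 9*(G - ((-1 + G) + u)) = 81 + 9*(G - (-1 + G + u)) = 81 + 9*(G + (1 - G - u)) = 81 + 9*(1 - u) = 81 + (9 - 9*u) = 90 - 9*u)
127*(K + w(15, V(0))) = 127*(-209 + (90 - 9*(-2 + 5*0))) = 127*(-209 + (90 - 9*(-2 + 0))) = 127*(-209 + (90 - 9*(-2))) = 127*(-209 + (90 + 18)) = 127*(-209 + 108) = 127*(-101) = -12827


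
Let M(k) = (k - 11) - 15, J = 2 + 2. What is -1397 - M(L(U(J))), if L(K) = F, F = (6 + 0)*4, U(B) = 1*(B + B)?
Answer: -1395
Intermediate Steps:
J = 4
U(B) = 2*B (U(B) = 1*(2*B) = 2*B)
F = 24 (F = 6*4 = 24)
L(K) = 24
M(k) = -26 + k (M(k) = (-11 + k) - 15 = -26 + k)
-1397 - M(L(U(J))) = -1397 - (-26 + 24) = -1397 - 1*(-2) = -1397 + 2 = -1395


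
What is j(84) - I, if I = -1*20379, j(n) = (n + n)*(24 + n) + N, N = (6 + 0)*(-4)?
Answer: 38499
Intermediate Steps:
N = -24 (N = 6*(-4) = -24)
j(n) = -24 + 2*n*(24 + n) (j(n) = (n + n)*(24 + n) - 24 = (2*n)*(24 + n) - 24 = 2*n*(24 + n) - 24 = -24 + 2*n*(24 + n))
I = -20379
j(84) - I = (-24 + 2*84² + 48*84) - 1*(-20379) = (-24 + 2*7056 + 4032) + 20379 = (-24 + 14112 + 4032) + 20379 = 18120 + 20379 = 38499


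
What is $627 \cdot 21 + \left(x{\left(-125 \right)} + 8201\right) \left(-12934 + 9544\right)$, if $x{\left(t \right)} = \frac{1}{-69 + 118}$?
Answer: $- \frac{1361626317}{49} \approx -2.7788 \cdot 10^{7}$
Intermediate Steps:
$x{\left(t \right)} = \frac{1}{49}$
$627 \cdot 21 + \left(x{\left(-125 \right)} + 8201\right) \left(-12934 + 9544\right) = 627 \cdot 21 + \left(\frac{1}{49} + 8201\right) \left(-12934 + 9544\right) = 13167 + \frac{401850}{49} \left(-3390\right) = 13167 - \frac{1362271500}{49} = - \frac{1361626317}{49}$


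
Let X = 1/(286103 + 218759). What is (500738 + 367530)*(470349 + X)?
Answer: 103090040007262426/252431 ≈ 4.0839e+11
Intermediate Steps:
X = 1/504862 ≈ 1.9807e-6
(500738 + 367530)*(470349 + X) = (500738 + 367530)*(470349 + 1/504862) = 868268*(237461336839/504862) = 103090040007262426/252431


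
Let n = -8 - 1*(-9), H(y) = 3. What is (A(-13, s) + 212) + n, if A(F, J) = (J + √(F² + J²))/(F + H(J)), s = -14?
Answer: 1072/5 - √365/10 ≈ 212.49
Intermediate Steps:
n = 1 (n = -8 + 9 = 1)
A(F, J) = (J + √(F² + J²))/(3 + F) (A(F, J) = (J + √(F² + J²))/(F + 3) = (J + √(F² + J²))/(3 + F))
(A(-13, s) + 212) + n = ((-14 + √((-13)² + (-14)²))/(3 - 13) + 212) + 1 = ((-14 + √(169 + 196))/(-10) + 212) + 1 = (-(-14 + √365)/10 + 212) + 1 = ((7/5 - √365/10) + 212) + 1 = (1067/5 - √365/10) + 1 = 1072/5 - √365/10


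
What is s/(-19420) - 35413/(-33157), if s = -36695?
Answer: 380883315/128781788 ≈ 2.9576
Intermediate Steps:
s/(-19420) - 35413/(-33157) = -36695/(-19420) - 35413/(-33157) = -36695*(-1/19420) - 35413*(-1/33157) = 7339/3884 + 35413/33157 = 380883315/128781788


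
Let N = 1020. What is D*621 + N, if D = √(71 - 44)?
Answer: 1020 + 1863*√3 ≈ 4246.8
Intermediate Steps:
D = 3*√3 (D = √27 = 3*√3 ≈ 5.1962)
D*621 + N = (3*√3)*621 + 1020 = 1863*√3 + 1020 = 1020 + 1863*√3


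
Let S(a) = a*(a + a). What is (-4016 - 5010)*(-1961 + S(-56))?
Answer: -38911086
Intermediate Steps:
S(a) = 2*a² (S(a) = a*(2*a) = 2*a²)
(-4016 - 5010)*(-1961 + S(-56)) = (-4016 - 5010)*(-1961 + 2*(-56)²) = -9026*(-1961 + 2*3136) = -9026*(-1961 + 6272) = -9026*4311 = -38911086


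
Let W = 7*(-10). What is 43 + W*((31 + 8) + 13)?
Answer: -3597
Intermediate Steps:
W = -70
43 + W*((31 + 8) + 13) = 43 - 70*((31 + 8) + 13) = 43 - 70*(39 + 13) = 43 - 70*52 = 43 - 3640 = -3597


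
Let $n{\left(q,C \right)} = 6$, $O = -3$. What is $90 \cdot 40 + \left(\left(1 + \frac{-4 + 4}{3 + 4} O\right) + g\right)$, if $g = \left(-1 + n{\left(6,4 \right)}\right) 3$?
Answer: $3616$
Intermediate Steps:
$g = 15$ ($g = \left(-1 + 6\right) 3 = 5 \cdot 3 = 15$)
$90 \cdot 40 + \left(\left(1 + \frac{-4 + 4}{3 + 4} O\right) + g\right) = 90 \cdot 40 + \left(\left(1 + \frac{-4 + 4}{3 + 4} \left(-3\right)\right) + 15\right) = 3600 + \left(\left(1 + \frac{0}{7} \left(-3\right)\right) + 15\right) = 3600 + \left(\left(1 + 0 \cdot \frac{1}{7} \left(-3\right)\right) + 15\right) = 3600 + \left(\left(1 + 0 \left(-3\right)\right) + 15\right) = 3600 + \left(\left(1 + 0\right) + 15\right) = 3600 + \left(1 + 15\right) = 3600 + 16 = 3616$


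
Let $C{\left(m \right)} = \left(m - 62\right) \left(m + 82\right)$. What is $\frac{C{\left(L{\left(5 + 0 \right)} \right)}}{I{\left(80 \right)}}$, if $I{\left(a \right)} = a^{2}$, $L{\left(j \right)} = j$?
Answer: $- \frac{4959}{6400} \approx -0.77484$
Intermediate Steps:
$C{\left(m \right)} = \left(-62 + m\right) \left(82 + m\right)$
$\frac{C{\left(L{\left(5 + 0 \right)} \right)}}{I{\left(80 \right)}} = \frac{-5084 + \left(5 + 0\right)^{2} + 20 \left(5 + 0\right)}{80^{2}} = \frac{-5084 + 5^{2} + 20 \cdot 5}{6400} = \left(-5084 + 25 + 100\right) \frac{1}{6400} = \left(-4959\right) \frac{1}{6400} = - \frac{4959}{6400}$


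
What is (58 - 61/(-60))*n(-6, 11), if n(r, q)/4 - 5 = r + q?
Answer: 7082/3 ≈ 2360.7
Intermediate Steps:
n(r, q) = 20 + 4*q + 4*r (n(r, q) = 20 + 4*(r + q) = 20 + 4*(q + r) = 20 + (4*q + 4*r) = 20 + 4*q + 4*r)
(58 - 61/(-60))*n(-6, 11) = (58 - 61/(-60))*(20 + 4*11 + 4*(-6)) = (58 - 61*(-1/60))*(20 + 44 - 24) = (58 + 61/60)*40 = (3541/60)*40 = 7082/3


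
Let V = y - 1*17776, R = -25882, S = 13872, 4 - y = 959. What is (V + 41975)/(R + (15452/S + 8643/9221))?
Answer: -743306580432/827600078849 ≈ -0.89815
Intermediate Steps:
y = -955 (y = 4 - 1*959 = 4 - 959 = -955)
V = -18731 (V = -955 - 1*17776 = -955 - 17776 = -18731)
(V + 41975)/(R + (15452/S + 8643/9221)) = (-18731 + 41975)/(-25882 + (15452/13872 + 8643/9221)) = 23244/(-25882 + (15452*(1/13872) + 8643*(1/9221))) = 23244/(-25882 + (3863/3468 + 8643/9221)) = 23244/(-25882 + 65594647/31978428) = 23244/(-827600078849/31978428) = 23244*(-31978428/827600078849) = -743306580432/827600078849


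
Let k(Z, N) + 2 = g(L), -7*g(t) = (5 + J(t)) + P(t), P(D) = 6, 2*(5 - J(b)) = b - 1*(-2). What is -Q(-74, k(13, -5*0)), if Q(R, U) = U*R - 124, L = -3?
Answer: -1389/7 ≈ -198.43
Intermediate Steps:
J(b) = 4 - b/2 (J(b) = 5 - (b - 1*(-2))/2 = 5 - (b + 2)/2 = 5 - (2 + b)/2 = 5 + (-1 - b/2) = 4 - b/2)
g(t) = -15/7 + t/14 (g(t) = -((5 + (4 - t/2)) + 6)/7 = -((9 - t/2) + 6)/7 = -(15 - t/2)/7 = -15/7 + t/14)
k(Z, N) = -61/14 (k(Z, N) = -2 + (-15/7 + (1/14)*(-3)) = -2 + (-15/7 - 3/14) = -2 - 33/14 = -61/14)
Q(R, U) = -124 + R*U (Q(R, U) = R*U - 124 = -124 + R*U)
-Q(-74, k(13, -5*0)) = -(-124 - 74*(-61/14)) = -(-124 + 2257/7) = -1*1389/7 = -1389/7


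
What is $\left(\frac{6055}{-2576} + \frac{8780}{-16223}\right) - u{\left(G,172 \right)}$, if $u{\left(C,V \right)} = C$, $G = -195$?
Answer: $\frac{1146898545}{5970064} \approx 192.11$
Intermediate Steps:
$\left(\frac{6055}{-2576} + \frac{8780}{-16223}\right) - u{\left(G,172 \right)} = \left(\frac{6055}{-2576} + \frac{8780}{-16223}\right) - -195 = \left(6055 \left(- \frac{1}{2576}\right) + 8780 \left(- \frac{1}{16223}\right)\right) + 195 = \left(- \frac{865}{368} - \frac{8780}{16223}\right) + 195 = - \frac{17263935}{5970064} + 195 = \frac{1146898545}{5970064}$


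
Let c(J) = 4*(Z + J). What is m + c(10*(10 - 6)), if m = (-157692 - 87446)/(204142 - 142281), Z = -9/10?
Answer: 47149612/309305 ≈ 152.44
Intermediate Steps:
Z = -9/10 (Z = -9*1/10 = -9/10 ≈ -0.90000)
c(J) = -18/5 + 4*J (c(J) = 4*(-9/10 + J) = -18/5 + 4*J)
m = -245138/61861 ≈ -3.9627
m + c(10*(10 - 6)) = -245138/61861 + (-18/5 + 4*(10*(10 - 6))) = -245138/61861 + (-18/5 + 4*(10*4)) = -245138/61861 + (-18/5 + 4*40) = -245138/61861 + (-18/5 + 160) = -245138/61861 + 782/5 = 47149612/309305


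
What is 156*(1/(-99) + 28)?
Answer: 144092/33 ≈ 4366.4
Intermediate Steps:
156*(1/(-99) + 28) = 156*(-1/99 + 28) = 156*(2771/99) = 144092/33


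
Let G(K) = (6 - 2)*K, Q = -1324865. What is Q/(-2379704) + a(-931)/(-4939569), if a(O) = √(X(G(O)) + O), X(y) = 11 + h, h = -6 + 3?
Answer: 1324865/2379704 - I*√923/4939569 ≈ 0.55674 - 6.1505e-6*I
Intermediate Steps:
h = -3
G(K) = 4*K
X(y) = 8 (X(y) = 11 - 3 = 8)
a(O) = √(8 + O)
Q/(-2379704) + a(-931)/(-4939569) = -1324865/(-2379704) + √(8 - 931)/(-4939569) = -1324865*(-1/2379704) + √(-923)*(-1/4939569) = 1324865/2379704 + (I*√923)*(-1/4939569) = 1324865/2379704 - I*√923/4939569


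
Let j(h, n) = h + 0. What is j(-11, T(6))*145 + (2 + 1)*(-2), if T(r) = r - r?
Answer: -1601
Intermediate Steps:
T(r) = 0
j(h, n) = h
j(-11, T(6))*145 + (2 + 1)*(-2) = -11*145 + (2 + 1)*(-2) = -1595 + 3*(-2) = -1595 - 6 = -1601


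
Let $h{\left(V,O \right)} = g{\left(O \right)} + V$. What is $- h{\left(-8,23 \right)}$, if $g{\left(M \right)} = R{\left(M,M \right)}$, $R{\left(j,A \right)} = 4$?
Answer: $4$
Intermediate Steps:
$g{\left(M \right)} = 4$
$h{\left(V,O \right)} = 4 + V$
$- h{\left(-8,23 \right)} = - (4 - 8) = \left(-1\right) \left(-4\right) = 4$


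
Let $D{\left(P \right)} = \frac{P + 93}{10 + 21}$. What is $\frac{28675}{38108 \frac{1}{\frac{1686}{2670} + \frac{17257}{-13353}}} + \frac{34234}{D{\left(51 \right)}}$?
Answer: $\frac{2002459788292111}{271729170216} \approx 7369.3$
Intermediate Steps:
$D{\left(P \right)} = 3 + \frac{P}{31}$ ($D{\left(P \right)} = \frac{93 + P}{31} = \left(93 + P\right) \frac{1}{31} = 3 + \frac{P}{31}$)
$\frac{28675}{38108 \frac{1}{\frac{1686}{2670} + \frac{17257}{-13353}}} + \frac{34234}{D{\left(51 \right)}} = \frac{28675}{38108 \frac{1}{\frac{1686}{2670} + \frac{17257}{-13353}}} + \frac{34234}{3 + \frac{1}{31} \cdot 51} = \frac{28675}{38108 \frac{1}{1686 \cdot \frac{1}{2670} + 17257 \left(- \frac{1}{13353}\right)}} + \frac{34234}{3 + \frac{51}{31}} = \frac{28675}{38108 \frac{1}{\frac{281}{445} - \frac{17257}{13353}}} + \frac{34234}{\frac{144}{31}} = \frac{28675}{38108 \frac{1}{- \frac{3927172}{5942085}}} + 34234 \cdot \frac{31}{144} = \frac{28675}{38108 \left(- \frac{5942085}{3927172}\right)} + \frac{530627}{72} = \frac{28675}{- \frac{56610243795}{981793}} + \frac{530627}{72} = 28675 \left(- \frac{981793}{56610243795}\right) + \frac{530627}{72} = - \frac{5630582855}{11322048759} + \frac{530627}{72} = \frac{2002459788292111}{271729170216}$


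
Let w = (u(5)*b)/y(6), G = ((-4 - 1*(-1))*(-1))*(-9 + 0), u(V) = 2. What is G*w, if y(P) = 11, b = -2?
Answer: 108/11 ≈ 9.8182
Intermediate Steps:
G = -27 (G = ((-4 + 1)*(-1))*(-9) = -3*(-1)*(-9) = 3*(-9) = -27)
w = -4/11 (w = (2*(-2))/11 = -4*1/11 = -4/11 ≈ -0.36364)
G*w = -27*(-4/11) = 108/11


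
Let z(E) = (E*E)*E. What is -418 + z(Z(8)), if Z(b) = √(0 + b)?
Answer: -418 + 16*√2 ≈ -395.37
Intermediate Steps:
Z(b) = √b
z(E) = E³ (z(E) = E²*E = E³)
-418 + z(Z(8)) = -418 + (√8)³ = -418 + (2*√2)³ = -418 + 16*√2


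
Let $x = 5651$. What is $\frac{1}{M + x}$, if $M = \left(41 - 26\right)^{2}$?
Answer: $\frac{1}{5876} \approx 0.00017018$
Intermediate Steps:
$M = 225$ ($M = 15^{2} = 225$)
$\frac{1}{M + x} = \frac{1}{225 + 5651} = \frac{1}{5876}$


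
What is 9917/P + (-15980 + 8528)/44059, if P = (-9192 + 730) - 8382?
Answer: -562454591/742129796 ≈ -0.75789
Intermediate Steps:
P = -16844 (P = -8462 - 8382 = -16844)
9917/P + (-15980 + 8528)/44059 = 9917/(-16844) + (-15980 + 8528)/44059 = 9917*(-1/16844) - 7452*1/44059 = -9917/16844 - 7452/44059 = -562454591/742129796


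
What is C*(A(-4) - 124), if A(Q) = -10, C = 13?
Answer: -1742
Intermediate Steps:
C*(A(-4) - 124) = 13*(-10 - 124) = 13*(-134) = -1742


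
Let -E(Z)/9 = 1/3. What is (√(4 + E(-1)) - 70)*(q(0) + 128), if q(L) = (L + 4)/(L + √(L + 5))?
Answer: -8832 - 276*√5/5 ≈ -8955.4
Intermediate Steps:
E(Z) = -3 (E(Z) = -9/3 = -9*⅓ = -3)
q(L) = (4 + L)/(L + √(5 + L))
(√(4 + E(-1)) - 70)*(q(0) + 128) = (√(4 - 3) - 70)*((4 + 0)/(0 + √(5 + 0)) + 128) = (√1 - 70)*(4/(0 + √5) + 128) = (1 - 70)*(4/√5 + 128) = -69*((√5/5)*4 + 128) = -69*(4*√5/5 + 128) = -69*(128 + 4*√5/5) = -8832 - 276*√5/5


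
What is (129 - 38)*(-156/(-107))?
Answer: 14196/107 ≈ 132.67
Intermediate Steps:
(129 - 38)*(-156/(-107)) = 91*(-156*(-1/107)) = 91*(156/107) = 14196/107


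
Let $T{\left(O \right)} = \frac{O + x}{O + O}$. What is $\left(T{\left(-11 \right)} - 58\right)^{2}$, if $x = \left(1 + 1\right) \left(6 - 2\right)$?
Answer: $\frac{1620529}{484} \approx 3348.2$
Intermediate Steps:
$x = 8$ ($x = 2 \cdot 4 = 8$)
$T{\left(O \right)} = \frac{8 + O}{2 O}$ ($T{\left(O \right)} = \frac{O + 8}{O + O} = \frac{8 + O}{2 O}$)
$\left(T{\left(-11 \right)} - 58\right)^{2} = \left(\frac{8 - 11}{2 \left(-11\right)} - 58\right)^{2} = \left(\frac{1}{2} \left(- \frac{1}{11}\right) \left(-3\right) - 58\right)^{2} = \left(\frac{3}{22} - 58\right)^{2} = \left(- \frac{1273}{22}\right)^{2} = \frac{1620529}{484}$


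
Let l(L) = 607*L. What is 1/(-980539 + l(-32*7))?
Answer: -1/1116507 ≈ -8.9565e-7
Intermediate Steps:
1/(-980539 + l(-32*7)) = 1/(-980539 + 607*(-32*7)) = 1/(-980539 + 607*(-224)) = 1/(-980539 - 135968) = 1/(-1116507) = -1/1116507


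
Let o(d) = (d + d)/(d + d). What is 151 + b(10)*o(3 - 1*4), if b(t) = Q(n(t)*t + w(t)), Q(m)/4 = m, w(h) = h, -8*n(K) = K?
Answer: 141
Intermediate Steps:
n(K) = -K/8
Q(m) = 4*m
b(t) = 4*t - t²/2 (b(t) = 4*((-t/8)*t + t) = 4*(-t²/8 + t) = 4*(t - t²/8) = 4*t - t²/2)
o(d) = 1 (o(d) = (2*d)/((2*d)) = (2*d)*(1/(2*d)) = 1)
151 + b(10)*o(3 - 1*4) = 151 + ((½)*10*(8 - 1*10))*1 = 151 + ((½)*10*(8 - 10))*1 = 151 + ((½)*10*(-2))*1 = 151 - 10*1 = 151 - 10 = 141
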